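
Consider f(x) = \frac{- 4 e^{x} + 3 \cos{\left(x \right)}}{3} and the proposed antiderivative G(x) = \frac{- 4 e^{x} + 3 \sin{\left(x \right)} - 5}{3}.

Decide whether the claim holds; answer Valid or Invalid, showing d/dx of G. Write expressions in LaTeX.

Valid - the claim checks out under differentiation.

d/dx[G] = - \frac{4 e^{x}}{3} + \cos{\left(x \right)}
This equals f(x) exactly, so the claim holds.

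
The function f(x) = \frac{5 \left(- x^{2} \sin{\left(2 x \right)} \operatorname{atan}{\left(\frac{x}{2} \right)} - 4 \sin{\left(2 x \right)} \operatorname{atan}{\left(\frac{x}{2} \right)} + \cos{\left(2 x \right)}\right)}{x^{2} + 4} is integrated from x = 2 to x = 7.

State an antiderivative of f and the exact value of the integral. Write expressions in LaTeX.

Antiderivative: F(x) = \frac{5 \cos{\left(2 x \right)} \operatorname{atan}{\left(\frac{x}{2} \right)}}{2}; value = \frac{5 \cos{\left(14 \right)} \operatorname{atan}{\left(\frac{7}{2} \right)}}{2} - \frac{5 \pi \cos{\left(4 \right)}}{8}

f has the shape u'v + uv' for u = \frac{5 \operatorname{atan}{\left(\frac{x}{2} \right)}}{2} and v = \cos{\left(2 x \right)} — it is the derivative of the product u*v.
F(x) = \frac{5 \cos{\left(2 x \right)} \operatorname{atan}{\left(\frac{x}{2} \right)}}{2} is an antiderivative of f.
Check: d/dx[\frac{5 \cos{\left(2 x \right)} \operatorname{atan}{\left(\frac{x}{2} \right)}}{2}] = \frac{- 5 x^{2} \sin{\left(2 x \right)} \operatorname{atan}{\left(\frac{x}{2} \right)} - 20 \sin{\left(2 x \right)} \operatorname{atan}{\left(\frac{x}{2} \right)} + 5 \cos{\left(2 x \right)}}{x^{2} + 4}, which equals f(x).
F(7) = \frac{5 \cos{\left(14 \right)} \operatorname{atan}{\left(\frac{7}{2} \right)}}{2}; F(2) = \frac{5 \pi \cos{\left(4 \right)}}{8}.
Integral = F(7) - F(2) = \frac{5 \cos{\left(14 \right)} \operatorname{atan}{\left(\frac{7}{2} \right)}}{2} - \frac{5 \pi \cos{\left(4 \right)}}{8}.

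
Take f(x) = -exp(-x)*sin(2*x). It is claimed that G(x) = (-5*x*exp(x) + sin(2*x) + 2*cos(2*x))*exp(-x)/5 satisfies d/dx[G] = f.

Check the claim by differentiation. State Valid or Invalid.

d/dx[G] = (-exp(x) - sin(2*x))*exp(-x)
d/dx[G] - f(x) = -1 != 0.

Invalid: d/dx[G] - f = -1, which is not 0.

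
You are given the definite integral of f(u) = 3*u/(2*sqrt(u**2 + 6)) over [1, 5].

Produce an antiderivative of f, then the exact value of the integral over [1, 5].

Antiderivative: F(u) = 3*sqrt(u**2 + 6)/2; value = -3*sqrt(7)/2 + 3*sqrt(31)/2

f matches the chain-rule pattern g'(h)*h' with inner function h(u) = u**2 + 6; substituting w = h(u) collapses the integral.
F(u) = 3*sqrt(u**2 + 6)/2 is an antiderivative of f.
Check: d/du[3*sqrt(u**2 + 6)/2] = 3*u/(2*sqrt(u**2 + 6)) = f(u).
F(5) = 3*sqrt(31)/2; F(1) = 3*sqrt(7)/2.
Integral = F(5) - F(1) = -3*sqrt(7)/2 + 3*sqrt(31)/2.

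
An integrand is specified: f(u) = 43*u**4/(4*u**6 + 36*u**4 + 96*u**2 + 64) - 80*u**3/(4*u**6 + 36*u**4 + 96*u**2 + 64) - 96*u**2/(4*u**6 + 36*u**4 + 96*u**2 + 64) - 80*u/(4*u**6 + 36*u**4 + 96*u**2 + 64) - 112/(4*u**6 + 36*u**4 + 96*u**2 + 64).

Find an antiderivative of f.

The integrand splits into summands that can be handled one at a time.
Check: d/du[-5*u/(u**2/2 + 2) + 3*atan(u)/4 + 5/(u**2/2 + 2)] = (43*u**4 - 80*u**3 - 96*u**2 - 80*u - 112)/(4*u**6 + 36*u**4 + 96*u**2 + 64), which equals f(u).

An antiderivative is F(u) = -5*u/(u**2/2 + 2) + 3*atan(u)/4 + 5/(u**2/2 + 2).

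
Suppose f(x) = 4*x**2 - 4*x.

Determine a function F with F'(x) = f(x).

Integrate term by term and add the pieces.
Check: d/dx[4*x**3/3 - 2*x**2] = 4*x**2 - 4*x = f(x).

An antiderivative is F(x) = 4*x**3/3 - 2*x**2.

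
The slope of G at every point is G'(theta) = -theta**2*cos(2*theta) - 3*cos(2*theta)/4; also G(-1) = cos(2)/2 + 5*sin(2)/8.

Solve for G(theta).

The integrand splits into summands that can be handled one at a time.
A general antiderivative is -theta**2*sin(2*theta)/2 - theta*cos(2*theta)/2 - sin(2*theta)/8 + C.
The condition gives C = cos(2)/2 + 5*sin(2)/8 - (cos(2)/2 + 5*sin(2)/8) = 0.
So G(theta) = -theta**2*sin(2*theta)/2 - theta*cos(2*theta)/2 - sin(2*theta)/8.
Check: d/dtheta[-theta**2*sin(2*theta)/2 - theta*cos(2*theta)/2 - sin(2*theta)/8] = -theta**2*cos(2*theta) - 3*cos(2*theta)/4 = G'(theta).

G(theta) = -theta**2*sin(2*theta)/2 - theta*cos(2*theta)/2 - sin(2*theta)/8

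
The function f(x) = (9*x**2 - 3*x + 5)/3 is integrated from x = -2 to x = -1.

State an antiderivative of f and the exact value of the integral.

Recover f(x) by differentiating a candidate F(x); any mismatch rules it out.
F(x) = x**3 - x**2/2 + 5*x/3 is an antiderivative of f.
Check: d/dx[x**3 - x**2/2 + 5*x/3] = 3*x**2 - x + 5/3, which equals f(x).
F(-1) = -19/6; F(-2) = -40/3.
Integral = F(-1) - F(-2) = 61/6.

Antiderivative: F(x) = x**3 - x**2/2 + 5*x/3; value = 61/6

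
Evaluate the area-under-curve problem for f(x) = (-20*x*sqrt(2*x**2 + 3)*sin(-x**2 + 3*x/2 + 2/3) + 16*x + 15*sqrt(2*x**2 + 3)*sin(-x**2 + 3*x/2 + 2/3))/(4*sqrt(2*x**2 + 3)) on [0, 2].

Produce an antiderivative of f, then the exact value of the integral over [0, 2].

Antiderivative: F(x) = (4*sqrt(2*x**2 + 3) - 5*cos(-x**2 + 3*x/2 + 2/3))/2; value = -2*sqrt(3) - 5*cos(1/3)/2 + 5*cos(2/3)/2 + 2*sqrt(11)

A candidate is checked by its d/dx: the result must match f(x).
F(x) = (4*sqrt(2*x**2 + 3) - 5*cos(-x**2 + 3*x/2 + 2/3))/2 is an antiderivative of f.
Check: d/dx[(4*sqrt(2*x**2 + 3) - 5*cos(-x**2 + 3*x/2 + 2/3))/2] = (-20*x*sqrt(2*x**2 + 3)*sin(-x**2 + 3*x/2 + 2/3) + 16*x + 15*sqrt(2*x**2 + 3)*sin(-x**2 + 3*x/2 + 2/3))/(4*sqrt(2*x**2 + 3)) = f(x).
F(2) = -5*cos(1/3)/2 + 2*sqrt(11); F(0) = -5*cos(2/3)/2 + 2*sqrt(3).
Integral = F(2) - F(0) = -2*sqrt(3) - 5*cos(1/3)/2 + 5*cos(2/3)/2 + 2*sqrt(11).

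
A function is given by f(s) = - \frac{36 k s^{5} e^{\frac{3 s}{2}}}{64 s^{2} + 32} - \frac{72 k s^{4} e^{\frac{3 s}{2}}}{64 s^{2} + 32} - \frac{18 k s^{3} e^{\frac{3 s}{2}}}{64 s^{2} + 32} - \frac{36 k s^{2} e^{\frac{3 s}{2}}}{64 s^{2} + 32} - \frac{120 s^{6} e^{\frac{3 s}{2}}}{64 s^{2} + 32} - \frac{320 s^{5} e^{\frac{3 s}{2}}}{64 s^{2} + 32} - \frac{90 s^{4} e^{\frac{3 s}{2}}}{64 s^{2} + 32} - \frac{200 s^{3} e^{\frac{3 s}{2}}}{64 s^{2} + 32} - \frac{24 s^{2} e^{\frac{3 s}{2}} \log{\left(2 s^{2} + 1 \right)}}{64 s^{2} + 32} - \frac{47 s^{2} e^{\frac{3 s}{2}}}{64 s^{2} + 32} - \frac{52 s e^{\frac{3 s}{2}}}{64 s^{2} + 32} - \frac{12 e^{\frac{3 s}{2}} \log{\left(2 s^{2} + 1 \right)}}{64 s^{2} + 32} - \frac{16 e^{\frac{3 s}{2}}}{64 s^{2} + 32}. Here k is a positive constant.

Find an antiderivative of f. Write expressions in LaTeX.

An antiderivative is F(s) = \frac{\left(- 18 k s^{3} - 60 s^{4} - 15 s^{2} - 12 \log{\left(2 s^{2} + 1 \right)} - 16\right) e^{\frac{3 s}{2}}}{48}.

f has the shape u'v + uv' for u = - \frac{3 k s^{3}}{8} - \frac{5 s^{4}}{4} - \frac{5 s^{2}}{16} - \frac{\log{\left(2 s^{2} + 1 \right)}}{4} - \frac{1}{3} and v = e^{\frac{3 s}{2}} — it is the derivative of the product u*v.
Check: d/ds[\frac{\left(- 18 k s^{3} - 60 s^{4} - 15 s^{2} - 12 \log{\left(2 s^{2} + 1 \right)} - 16\right) e^{\frac{3 s}{2}}}{48}] = \frac{- 36 k s^{5} e^{\frac{3 s}{2}} - 72 k s^{4} e^{\frac{3 s}{2}} - 18 k s^{3} e^{\frac{3 s}{2}} - 36 k s^{2} e^{\frac{3 s}{2}} - 120 s^{6} e^{\frac{3 s}{2}} - 320 s^{5} e^{\frac{3 s}{2}} - 90 s^{4} e^{\frac{3 s}{2}} - 200 s^{3} e^{\frac{3 s}{2}} - 24 s^{2} e^{\frac{3 s}{2}} \log{\left(2 s^{2} + 1 \right)} - 47 s^{2} e^{\frac{3 s}{2}} - 52 s e^{\frac{3 s}{2}} - 12 e^{\frac{3 s}{2}} \log{\left(2 s^{2} + 1 \right)} - 16 e^{\frac{3 s}{2}}}{64 s^{2} + 32}, which equals f(s).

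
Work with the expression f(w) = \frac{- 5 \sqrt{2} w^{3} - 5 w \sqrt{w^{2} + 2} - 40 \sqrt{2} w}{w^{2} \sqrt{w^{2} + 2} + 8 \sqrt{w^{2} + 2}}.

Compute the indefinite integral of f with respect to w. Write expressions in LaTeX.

F(w) = - 5 \sqrt{2 w^{2} + 4} - \frac{5 \log{\left(\frac{w^{2}}{2} + 4 \right)}}{2} + C

For F(w) to be correct the identity F'(w) - f(w) = 0 must hold.
Check: d/dw[- 5 \sqrt{2 w^{2} + 4} - \frac{5 \log{\left(\frac{w^{2}}{2} + 4 \right)}}{2}] = \frac{- 5 \sqrt{2} w^{3} - 5 w \sqrt{w^{2} + 2} - 40 \sqrt{2} w}{w^{2} \sqrt{w^{2} + 2} + 8 \sqrt{w^{2} + 2}} = f(w).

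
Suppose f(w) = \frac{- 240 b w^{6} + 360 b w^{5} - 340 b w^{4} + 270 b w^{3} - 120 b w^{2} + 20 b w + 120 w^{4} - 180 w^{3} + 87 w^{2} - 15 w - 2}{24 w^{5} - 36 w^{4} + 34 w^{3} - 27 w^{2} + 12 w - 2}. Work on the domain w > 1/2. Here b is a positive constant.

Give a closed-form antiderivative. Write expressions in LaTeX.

An antiderivative is F(w) = - 5 b w^{2} + \frac{5 \log{\left(\frac{3 w^{2}}{2} + 1 \right)}}{2} + \frac{1}{4 \left(2 w - 1\right)^{2}}.

Differentiate the proposed F(w) back; it has to land on f(w) exactly.
Check: d/dw[- 5 b w^{2} + \frac{5 \log{\left(\frac{3 w^{2}}{2} + 1 \right)}}{2} + \frac{1}{4 \left(2 w - 1\right)^{2}}] = \frac{- 240 b w^{6} + 360 b w^{5} - 340 b w^{4} + 270 b w^{3} - 120 b w^{2} + 20 b w + 120 w^{4} - 180 w^{3} + 87 w^{2} - 15 w - 2}{24 w^{5} - 36 w^{4} + 34 w^{3} - 27 w^{2} + 12 w - 2} = f(w).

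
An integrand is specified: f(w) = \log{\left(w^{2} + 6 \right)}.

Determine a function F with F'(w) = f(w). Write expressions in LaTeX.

Differentiate the proposed F(w) back; it has to land on f(w) exactly.
Check: d/dw[w \log{\left(w^{2} + 6 \right)} - 2 w + 2 \sqrt{6} \operatorname{atan}{\left(\frac{\sqrt{6} w}{6} \right)}] = \log{\left(w^{2} + 6 \right)} = f(w).

An antiderivative is F(w) = w \log{\left(w^{2} + 6 \right)} - 2 w + 2 \sqrt{6} \operatorname{atan}{\left(\frac{\sqrt{6} w}{6} \right)}.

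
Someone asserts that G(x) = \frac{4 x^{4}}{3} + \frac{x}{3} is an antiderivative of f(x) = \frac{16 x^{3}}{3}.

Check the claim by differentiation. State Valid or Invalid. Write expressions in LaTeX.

Invalid: d/dx[G] - f = \frac{1}{3}, which is not 0.

d/dx[G] = \frac{16 x^{3}}{3} + \frac{1}{3}
d/dx[G] - f(x) = \frac{1}{3} != 0.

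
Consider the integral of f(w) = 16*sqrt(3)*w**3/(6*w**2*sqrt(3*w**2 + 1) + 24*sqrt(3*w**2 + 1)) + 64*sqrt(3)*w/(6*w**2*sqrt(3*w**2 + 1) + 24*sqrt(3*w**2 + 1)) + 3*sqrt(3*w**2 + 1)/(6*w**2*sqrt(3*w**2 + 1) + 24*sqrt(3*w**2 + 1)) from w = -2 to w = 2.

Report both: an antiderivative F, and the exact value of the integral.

Antiderivative: F(w) = sqrt(3)*(32*sqrt(3*w**2 + 1) + 3*sqrt(3)*atan(w/2))/36; value = pi/8

Integrate term by term and add the pieces.
F(w) = sqrt(3)*(32*sqrt(3*w**2 + 1) + 3*sqrt(3)*atan(w/2))/36 is an antiderivative of f.
Check: d/dw[sqrt(3)*(32*sqrt(3*w**2 + 1) + 3*sqrt(3)*atan(w/2))/36] = (16*sqrt(3)*w**3 + 64*sqrt(3)*w + 3*sqrt(3*w**2 + 1))/(6*w**2*sqrt(3*w**2 + 1) + 24*sqrt(3*w**2 + 1)), which equals f(w).
F(2) = pi/16 + 8*sqrt(39)/9; F(-2) = -pi/16 + 8*sqrt(39)/9.
Integral = F(2) - F(-2) = pi/8.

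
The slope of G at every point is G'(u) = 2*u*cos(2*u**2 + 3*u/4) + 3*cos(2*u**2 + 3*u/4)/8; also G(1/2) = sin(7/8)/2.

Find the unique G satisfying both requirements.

G(u) = sin(2*u**2 + 3*u/4)/2

G'(u) matches the chain-rule pattern g'(h)*h' with inner function h(u) = 2*u**2 + 3*u/4; substituting w = h(u) collapses the integral.
A general antiderivative is sin(2*u**2 + 3*u/4)/2 + C.
The condition gives C = sin(7/8)/2 - (sin(7/8)/2) = 0.
So G(u) = sin(2*u**2 + 3*u/4)/2.
Check: d/du[sin(2*u**2 + 3*u/4)/2] = 2*u*cos(2*u**2 + 3*u/4) + 3*cos(2*u**2 + 3*u/4)/8 = G'(u).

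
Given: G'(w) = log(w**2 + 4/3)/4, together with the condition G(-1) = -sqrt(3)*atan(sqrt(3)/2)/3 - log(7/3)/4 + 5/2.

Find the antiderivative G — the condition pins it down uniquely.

Any candidate G(w) must reproduce the stated G'(w) exactly.
A general antiderivative is w*log(w**2 + 4/3)/4 - w/2 + sqrt(3)*atan(sqrt(3)*w/2)/3 + C.
The condition gives C = -sqrt(3)*atan(sqrt(3)/2)/3 - log(7/3)/4 + 5/2 - (-sqrt(3)*atan(sqrt(3)/2)/3 - log(7/3)/4 + 1/2) = 2.
So G(w) = w*log(w**2 + 4/3)/4 - w/2 + sqrt(3)*atan(sqrt(3)*w/2)/3 + 2.
Check: d/dw[w*log(w**2 + 4/3)/4 - w/2 + sqrt(3)*atan(sqrt(3)*w/2)/3 + 2] = log(w**2 + 4/3)/4 = G'(w).

G(w) = w*log(w**2 + 4/3)/4 - w/2 + sqrt(3)*atan(sqrt(3)*w/2)/3 + 2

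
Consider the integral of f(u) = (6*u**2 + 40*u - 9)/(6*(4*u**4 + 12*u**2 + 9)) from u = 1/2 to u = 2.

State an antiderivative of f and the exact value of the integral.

f has the shape v'r + vr' for v = 1/(2*u**2 + 3) and r = -u/2 - 5/3 — it is the derivative of the product v*r.
F(u) = -(3*u + 10)/(6*(2*u**2 + 3)) is an antiderivative of f.
Check: d/du[-(3*u + 10)/(6*(2*u**2 + 3))] = (6*u**2 + 40*u - 9)/(24*u**4 + 72*u**2 + 54), which equals f(u).
F(2) = -8/33; F(1/2) = -23/42.
Integral = F(2) - F(1/2) = 47/154.

Antiderivative: F(u) = -(3*u + 10)/(6*(2*u**2 + 3)); value = 47/154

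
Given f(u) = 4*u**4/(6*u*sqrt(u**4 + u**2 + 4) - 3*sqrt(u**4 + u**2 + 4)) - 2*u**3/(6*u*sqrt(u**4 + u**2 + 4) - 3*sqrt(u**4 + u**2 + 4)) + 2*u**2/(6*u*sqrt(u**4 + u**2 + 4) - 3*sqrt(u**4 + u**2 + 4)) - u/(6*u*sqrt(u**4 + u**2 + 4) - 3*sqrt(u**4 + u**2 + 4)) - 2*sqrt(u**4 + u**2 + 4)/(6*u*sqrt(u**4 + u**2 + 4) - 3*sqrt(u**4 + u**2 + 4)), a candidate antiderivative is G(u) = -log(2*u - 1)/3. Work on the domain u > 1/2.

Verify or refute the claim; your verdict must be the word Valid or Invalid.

d/du[G] = -2/(6*u - 3)
d/du[G] - f(u) = (-2*u**3 - u)/(3*sqrt(u**4 + u**2 + 4)) != 0.

Invalid: d/du[G] - f = (-2*u**3 - u)/(3*sqrt(u**4 + u**2 + 4)), which is not 0.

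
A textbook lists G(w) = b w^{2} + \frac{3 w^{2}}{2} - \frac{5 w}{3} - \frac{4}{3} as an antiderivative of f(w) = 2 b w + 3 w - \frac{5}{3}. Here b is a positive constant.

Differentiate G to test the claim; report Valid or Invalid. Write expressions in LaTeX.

d/dw[G] = 2 b w + 3 w - \frac{5}{3}
This equals f(w) exactly, so the claim holds.

Valid - the claim checks out under differentiation.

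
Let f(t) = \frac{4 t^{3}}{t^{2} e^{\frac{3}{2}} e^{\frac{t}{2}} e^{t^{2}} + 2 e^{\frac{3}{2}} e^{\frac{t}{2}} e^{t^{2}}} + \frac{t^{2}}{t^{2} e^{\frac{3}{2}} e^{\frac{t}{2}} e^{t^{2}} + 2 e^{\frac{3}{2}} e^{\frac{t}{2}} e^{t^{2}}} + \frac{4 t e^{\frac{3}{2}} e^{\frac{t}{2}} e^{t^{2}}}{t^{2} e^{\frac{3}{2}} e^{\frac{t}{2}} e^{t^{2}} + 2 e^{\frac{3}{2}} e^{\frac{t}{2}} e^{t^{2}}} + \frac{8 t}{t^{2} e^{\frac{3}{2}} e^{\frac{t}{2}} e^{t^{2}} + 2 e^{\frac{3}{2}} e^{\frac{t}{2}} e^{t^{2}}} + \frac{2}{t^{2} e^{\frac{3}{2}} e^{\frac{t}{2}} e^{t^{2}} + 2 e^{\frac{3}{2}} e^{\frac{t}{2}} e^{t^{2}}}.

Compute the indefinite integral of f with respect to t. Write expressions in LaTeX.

Integrate term by term and add the pieces.
Check: d/dt[- 2 e^{- t^{2} - \frac{t}{2} - \frac{3}{2}} + 2 \log{\left(\frac{t^{2}}{2} + 1 \right)}] = \frac{4 t^{3} + t^{2} + 4 t e^{\frac{3}{2}} e^{\frac{t}{2}} e^{t^{2}} + 8 t + 2}{t^{2} e^{\frac{3}{2}} e^{\frac{t}{2}} e^{t^{2}} + 2 e^{\frac{3}{2}} e^{\frac{t}{2}} e^{t^{2}}}, which equals f(t).

F(t) = - 2 e^{- t^{2} - \frac{t}{2} - \frac{3}{2}} + 2 \log{\left(\frac{t^{2}}{2} + 1 \right)} + C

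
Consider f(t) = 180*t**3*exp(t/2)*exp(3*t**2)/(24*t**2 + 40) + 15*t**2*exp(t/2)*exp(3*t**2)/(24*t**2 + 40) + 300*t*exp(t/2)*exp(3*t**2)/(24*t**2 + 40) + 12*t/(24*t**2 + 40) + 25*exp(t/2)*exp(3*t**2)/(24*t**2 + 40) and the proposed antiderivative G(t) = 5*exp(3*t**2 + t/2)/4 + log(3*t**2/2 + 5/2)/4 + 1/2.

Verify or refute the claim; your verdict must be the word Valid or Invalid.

d/dt[G] = (180*t**3*exp(t/2)*exp(3*t**2) + 15*t**2*exp(t/2)*exp(3*t**2) + 300*t*exp(t/2)*exp(3*t**2) + 12*t + 25*exp(t/2)*exp(3*t**2))/(24*t**2 + 40)
This equals f(t) exactly, so the claim holds.

Valid - the claim checks out under differentiation.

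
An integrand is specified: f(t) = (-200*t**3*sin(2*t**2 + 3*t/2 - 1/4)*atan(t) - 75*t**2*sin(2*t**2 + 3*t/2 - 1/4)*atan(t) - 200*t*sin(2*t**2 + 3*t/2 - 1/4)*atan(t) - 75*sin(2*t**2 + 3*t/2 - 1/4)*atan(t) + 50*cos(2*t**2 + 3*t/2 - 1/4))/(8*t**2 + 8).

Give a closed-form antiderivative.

f has the shape u'v + uv' for u = 25*atan(t)/4 and v = cos(2*t**2 + 3*t/2 - 1/4) — it is the derivative of the product u*v.
Check: d/dt[25*cos(2*t**2 + 3*t/2 - 1/4)*atan(t)/4] = (-200*t**3*sin(2*t**2 + 3*t/2 - 1/4)*atan(t) - 75*t**2*sin(2*t**2 + 3*t/2 - 1/4)*atan(t) - 200*t*sin(2*t**2 + 3*t/2 - 1/4)*atan(t) - 75*sin(2*t**2 + 3*t/2 - 1/4)*atan(t) + 50*cos(2*t**2 + 3*t/2 - 1/4))/(8*t**2 + 8) = f(t).

An antiderivative is F(t) = 25*cos(2*t**2 + 3*t/2 - 1/4)*atan(t)/4.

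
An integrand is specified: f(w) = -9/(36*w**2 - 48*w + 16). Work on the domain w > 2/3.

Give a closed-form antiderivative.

An antiderivative is F(w) = 3/(4*(3*w - 2)).

Recover f(w) by differentiating a candidate F(w); any mismatch rules it out.
Check: d/dw[3/(4*(3*w - 2))] = -9/(36*w**2 - 48*w + 16) = f(w).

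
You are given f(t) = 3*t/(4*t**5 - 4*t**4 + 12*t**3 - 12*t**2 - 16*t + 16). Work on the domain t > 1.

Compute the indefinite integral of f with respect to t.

The denominator factors as 4*(t - 1)**2*(t + 1)*(t**2 + 4); partial fractions split f into directly integrable pieces: 3*(t - 4)/(100*(t**2 + 4)) - 3/(80*(t + 1)) + 3/(400*(t - 1)) + 3/(40*(t - 1)**2).
Check: d/dt[3*log(t - 1)/400 - 3*log(t + 1)/80 + 3*log(t**2 + 4)/200 - 3*atan(t/2)/50 - 3/(40*t - 40)] = 3*t/(4*t**5 - 4*t**4 + 12*t**3 - 12*t**2 - 16*t + 16) = f(t).

F(t) = 3*log(t - 1)/400 - 3*log(t + 1)/80 + 3*log(t**2 + 4)/200 - 3*atan(t/2)/50 - 3/(40*t - 40) + C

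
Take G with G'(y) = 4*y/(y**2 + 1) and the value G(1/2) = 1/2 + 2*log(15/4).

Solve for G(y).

The substitution u = 3*y**2 + 3 works: G'(y) is exactly (dG/du)*(du/dy) for that inner function.
A general antiderivative is 2*log(3*y**2 + 3) + C.
The condition gives C = 1/2 + 2*log(15/4) - (2*log(15/4)) = 1/2.
So G(y) = (4*log(3*y**2 + 3) + 1)/2.
Check: d/dy[(4*log(3*y**2 + 3) + 1)/2] = 4*y/(y**2 + 1) = G'(y).

G(y) = (4*log(3*y**2 + 3) + 1)/2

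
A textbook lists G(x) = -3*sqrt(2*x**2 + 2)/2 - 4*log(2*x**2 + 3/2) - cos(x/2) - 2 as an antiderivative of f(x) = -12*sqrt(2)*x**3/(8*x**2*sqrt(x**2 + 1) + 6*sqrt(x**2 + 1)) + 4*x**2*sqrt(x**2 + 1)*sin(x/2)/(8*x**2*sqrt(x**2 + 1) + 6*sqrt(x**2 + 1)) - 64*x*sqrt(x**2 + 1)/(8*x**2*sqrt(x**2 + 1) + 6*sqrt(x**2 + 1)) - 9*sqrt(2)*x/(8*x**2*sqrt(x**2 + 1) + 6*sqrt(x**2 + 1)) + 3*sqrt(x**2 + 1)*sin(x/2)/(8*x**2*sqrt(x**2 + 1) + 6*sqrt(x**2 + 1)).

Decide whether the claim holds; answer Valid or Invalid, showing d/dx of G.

d/dx[G] = (-12*sqrt(2)*x**3 + 4*x**2*sqrt(x**2 + 1)*sin(x/2) - 64*x*sqrt(x**2 + 1) - 9*sqrt(2)*x + 3*sqrt(x**2 + 1)*sin(x/2))/(8*x**2*sqrt(x**2 + 1) + 6*sqrt(x**2 + 1))
This equals f(x) exactly, so the claim holds.

Valid: G'(x) = f(x).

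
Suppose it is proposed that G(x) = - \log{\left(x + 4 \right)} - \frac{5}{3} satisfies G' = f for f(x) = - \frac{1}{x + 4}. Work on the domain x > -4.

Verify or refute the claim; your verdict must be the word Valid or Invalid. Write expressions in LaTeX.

d/dx[G] = - \frac{1}{x + 4}
This equals f(x) exactly, so the claim holds.

Valid - the claim checks out under differentiation.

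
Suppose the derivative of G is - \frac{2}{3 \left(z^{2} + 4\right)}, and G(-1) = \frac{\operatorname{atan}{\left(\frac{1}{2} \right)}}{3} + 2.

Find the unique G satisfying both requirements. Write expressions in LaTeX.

Since d/dz undoes antidifferentiation here, G(z) must give back the stated G'(z).
A general antiderivative is - \frac{\operatorname{atan}{\left(\frac{z}{2} \right)}}{3} + C.
The condition gives C = \frac{\operatorname{atan}{\left(\frac{1}{2} \right)}}{3} + 2 - (\frac{\operatorname{atan}{\left(\frac{1}{2} \right)}}{3}) = 2.
So G(z) = \frac{6 - \operatorname{atan}{\left(\frac{z}{2} \right)}}{3}.
Check: d/dz[\frac{6 - \operatorname{atan}{\left(\frac{z}{2} \right)}}{3}] = - \frac{2}{3 z^{2} + 12}, which equals G'(z).

G(z) = \frac{6 - \operatorname{atan}{\left(\frac{z}{2} \right)}}{3}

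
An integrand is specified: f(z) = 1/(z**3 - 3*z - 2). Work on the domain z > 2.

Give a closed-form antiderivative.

An antiderivative is F(z) = (z*log(z - 2) - z*log(z + 1) + log(z - 2) - log(z + 1) + 3)/(9*z + 9).

The denominator factors as (z - 2)*(z + 1)**2; partial fractions split f into directly integrable pieces: -1/(9*(z + 1)) - 1/(3*(z + 1)**2) + 1/(9*(z - 2)).
Check: d/dz[(z*log(z - 2) - z*log(z + 1) + log(z - 2) - log(z + 1) + 3)/(9*z + 9)] = 1/(z**3 - 3*z - 2) = f(z).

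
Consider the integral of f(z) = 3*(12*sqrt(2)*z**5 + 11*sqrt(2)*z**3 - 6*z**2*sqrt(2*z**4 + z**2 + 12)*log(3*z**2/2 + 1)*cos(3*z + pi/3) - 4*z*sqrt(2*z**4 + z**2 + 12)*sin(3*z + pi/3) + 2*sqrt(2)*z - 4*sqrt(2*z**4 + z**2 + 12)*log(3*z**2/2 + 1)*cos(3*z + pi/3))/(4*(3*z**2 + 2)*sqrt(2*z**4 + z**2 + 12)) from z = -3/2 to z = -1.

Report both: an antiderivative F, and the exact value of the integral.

Any candidate F(z) must reproduce f(z) exactly when differentiated.
F(z) = sqrt(2)*(3*sqrt(2*z**4 + z**2 + 12) - sqrt(2)*log(3*z**2/2 + 1)*sin(3*z + pi/3))/4 is an antiderivative of f.
Check: d/dz[sqrt(2)*(3*sqrt(2*z**4 + z**2 + 12) - sqrt(2)*log(3*z**2/2 + 1)*sin(3*z + pi/3))/4] = (36*sqrt(2)*z**5 + 33*sqrt(2)*z**3 - 18*z**2*sqrt(2*z**4 + z**2 + 12)*log(3*z**2/2 + 1)*cos(3*z + pi/3) - 12*z*sqrt(2*z**4 + z**2 + 12)*sin(3*z + pi/3) + 6*sqrt(2)*z - 12*sqrt(2*z**4 + z**2 + 12)*log(3*z**2/2 + 1)*cos(3*z + pi/3))/(12*z**2*sqrt(2*z**4 + z**2 + 12) + 8*sqrt(2*z**4 + z**2 + 12)), which equals f(z).
F(-1) = -log(5/2)*cos(pi/6 + 3)/2 + 3*sqrt(30)/4; F(-3/2) = -log(35/8)*cos(pi/6 + 9/2)/2 + 3*sqrt(195)/8.
Integral = F(-1) - F(-3/2) = -3*sqrt(195)/8 + log(35/8)*cos(pi/6 + 9/2)/2 - log(5/2)*cos(pi/6 + 3)/2 + 3*sqrt(30)/4.

Antiderivative: F(z) = sqrt(2)*(3*sqrt(2*z**4 + z**2 + 12) - sqrt(2)*log(3*z**2/2 + 1)*sin(3*z + pi/3))/4; value = -3*sqrt(195)/8 + log(35/8)*cos(pi/6 + 9/2)/2 - log(5/2)*cos(pi/6 + 3)/2 + 3*sqrt(30)/4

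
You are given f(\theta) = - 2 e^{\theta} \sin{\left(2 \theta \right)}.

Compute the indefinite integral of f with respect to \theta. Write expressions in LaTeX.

A candidate is checked by its d/d\theta: the result must match f(\theta).
Check: d/d\theta[- \frac{2 e^{\theta} \sin{\left(2 \theta \right)}}{5} + \frac{4 e^{\theta} \cos{\left(2 \theta \right)}}{5}] = - 2 e^{\theta} \sin{\left(2 \theta \right)} = f(\theta).

F(\theta) = - \frac{2 e^{\theta} \sin{\left(2 \theta \right)}}{5} + \frac{4 e^{\theta} \cos{\left(2 \theta \right)}}{5} + C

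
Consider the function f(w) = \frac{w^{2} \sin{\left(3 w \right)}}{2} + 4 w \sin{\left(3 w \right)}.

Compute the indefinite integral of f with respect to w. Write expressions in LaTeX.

Integrate term by term and add the pieces.
Check: d/dw[- \frac{w^{2} \cos{\left(3 w \right)}}{6} + \frac{w \sin{\left(3 w \right)}}{9} - \frac{4 w \cos{\left(3 w \right)}}{3} + \frac{4 \sin{\left(3 w \right)}}{9} + \frac{\cos{\left(3 w \right)}}{27}] = \frac{w^{2} \sin{\left(3 w \right)}}{2} + 4 w \sin{\left(3 w \right)} = f(w).

F(w) = - \frac{w^{2} \cos{\left(3 w \right)}}{6} + \frac{w \sin{\left(3 w \right)}}{9} - \frac{4 w \cos{\left(3 w \right)}}{3} + \frac{4 \sin{\left(3 w \right)}}{9} + \frac{\cos{\left(3 w \right)}}{27} + C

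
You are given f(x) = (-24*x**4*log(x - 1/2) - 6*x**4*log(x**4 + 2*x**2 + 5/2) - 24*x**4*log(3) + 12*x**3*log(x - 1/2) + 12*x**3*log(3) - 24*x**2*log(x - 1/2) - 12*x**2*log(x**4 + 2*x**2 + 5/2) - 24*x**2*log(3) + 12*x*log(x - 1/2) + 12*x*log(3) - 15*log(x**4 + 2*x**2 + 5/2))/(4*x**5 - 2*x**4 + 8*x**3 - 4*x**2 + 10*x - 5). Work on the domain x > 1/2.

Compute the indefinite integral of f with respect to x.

f has the shape u'v + uv' for u = -3*log(3*x - 3/2)/2 and v = log(x**4 + 2*x**2 + 5/2) — it is the derivative of the product u*v.
Check: d/dx[-3*log(3*x - 3/2)*log(x**4 + 2*x**2 + 5/2)/2] = (-24*x**4*log(x - 1/2) - 6*x**4*log(x**4 + 2*x**2 + 5/2) - 24*x**4*log(3) + 12*x**3*log(x - 1/2) + 12*x**3*log(3) - 24*x**2*log(x - 1/2) - 12*x**2*log(x**4 + 2*x**2 + 5/2) - 24*x**2*log(3) + 12*x*log(x - 1/2) + 12*x*log(3) - 15*log(x**4 + 2*x**2 + 5/2))/(4*x**5 - 2*x**4 + 8*x**3 - 4*x**2 + 10*x - 5) = f(x).

F(x) = -3*log(3*x - 3/2)*log(x**4 + 2*x**2 + 5/2)/2 + C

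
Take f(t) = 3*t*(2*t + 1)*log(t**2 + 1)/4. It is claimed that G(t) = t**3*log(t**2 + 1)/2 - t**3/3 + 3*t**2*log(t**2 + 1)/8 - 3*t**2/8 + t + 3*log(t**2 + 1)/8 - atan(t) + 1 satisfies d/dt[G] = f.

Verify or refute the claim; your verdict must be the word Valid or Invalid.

d/dt[G] = 3*t**2*log(t**2 + 1)/2 + 3*t*log(t**2 + 1)/4
This equals f(t) exactly, so the claim holds.

Valid. The derivative of G reproduces f.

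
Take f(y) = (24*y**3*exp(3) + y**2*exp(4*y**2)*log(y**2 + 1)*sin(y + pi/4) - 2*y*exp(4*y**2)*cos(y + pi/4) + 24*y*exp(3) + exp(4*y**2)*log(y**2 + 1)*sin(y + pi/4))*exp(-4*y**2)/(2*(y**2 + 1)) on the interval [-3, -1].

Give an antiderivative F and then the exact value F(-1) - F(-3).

Since d/dy undoes antidifferentiation here, F'(y) = f(y) is required of F(y).
F(y) = (-exp(-3)*exp(4*y**2)*log(y**2 + 1)*cos(y + pi/4) - 3)*exp(3)*exp(-4*y**2)/2 is an antiderivative of f.
Check: d/dy[(-exp(-3)*exp(4*y**2)*log(y**2 + 1)*cos(y + pi/4) - 3)*exp(3)*exp(-4*y**2)/2] = (24*y**3*exp(3) + y**2*exp(4*y**2)*log(y**2 + 1)*sin(y + pi/4) - 2*y*exp(4*y**2)*cos(y + pi/4) + 24*y*exp(3) + exp(4*y**2)*log(y**2 + 1)*sin(y + pi/4))/(2*y**2*exp(4*y**2) + 2*exp(4*y**2)), which equals f(y).
F(-1) = -3*exp(-1)/2 - log(2)*sin(pi/4 + 1)/2; F(-3) = -3*exp(-33)/2 - log(10)*sin(pi/4 + 3)/2.
Integral = F(-1) - F(-3) = log(10)*sin(pi/4 + 3)/2 - 3*exp(-1)/2 - log(2)*sin(pi/4 + 1)/2 + 3*exp(-33)/2.

Antiderivative: F(y) = (-exp(-3)*exp(4*y**2)*log(y**2 + 1)*cos(y + pi/4) - 3)*exp(3)*exp(-4*y**2)/2; value = log(10)*sin(pi/4 + 3)/2 - 3*exp(-1)/2 - log(2)*sin(pi/4 + 1)/2 + 3*exp(-33)/2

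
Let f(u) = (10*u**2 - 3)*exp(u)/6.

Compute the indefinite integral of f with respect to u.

F(u) = (10*u**2 - 20*u + 17)*exp(u)/6 + C

Recognize the product-rule pattern: f = v'r + vr' with v = 5*u**2/3 - 10*u/3 + 17/6, r = exp(u), so integration by parts undoes it.
Check: d/du[(10*u**2 - 20*u + 17)*exp(u)/6] = 5*u**2*exp(u)/3 - exp(u)/2, which equals f(u).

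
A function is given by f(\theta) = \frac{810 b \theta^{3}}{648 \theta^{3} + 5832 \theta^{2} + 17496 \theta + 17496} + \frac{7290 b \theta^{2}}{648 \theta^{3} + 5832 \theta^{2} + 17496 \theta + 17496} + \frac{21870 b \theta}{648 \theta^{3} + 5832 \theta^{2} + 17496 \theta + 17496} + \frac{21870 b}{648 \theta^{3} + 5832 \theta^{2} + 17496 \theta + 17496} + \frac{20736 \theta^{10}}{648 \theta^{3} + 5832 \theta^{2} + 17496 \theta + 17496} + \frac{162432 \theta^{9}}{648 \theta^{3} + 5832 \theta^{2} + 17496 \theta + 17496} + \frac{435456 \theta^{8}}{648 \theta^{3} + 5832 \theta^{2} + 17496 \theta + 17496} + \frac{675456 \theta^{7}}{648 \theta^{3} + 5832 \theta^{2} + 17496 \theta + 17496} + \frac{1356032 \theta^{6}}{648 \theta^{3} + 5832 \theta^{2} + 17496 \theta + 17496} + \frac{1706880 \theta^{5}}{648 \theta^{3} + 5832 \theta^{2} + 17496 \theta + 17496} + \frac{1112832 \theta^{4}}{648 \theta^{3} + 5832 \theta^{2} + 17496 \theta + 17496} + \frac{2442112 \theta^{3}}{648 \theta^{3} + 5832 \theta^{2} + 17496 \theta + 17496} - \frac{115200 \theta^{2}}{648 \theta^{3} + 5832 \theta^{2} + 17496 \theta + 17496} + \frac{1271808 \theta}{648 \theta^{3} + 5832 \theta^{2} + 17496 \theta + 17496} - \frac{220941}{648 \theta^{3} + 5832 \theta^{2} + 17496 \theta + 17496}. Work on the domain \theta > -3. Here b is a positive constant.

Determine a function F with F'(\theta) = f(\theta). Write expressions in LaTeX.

An antiderivative is F(\theta) = \frac{1620 b \theta \left(\theta + 3\right)^{2} + 64 \left(\theta + 3\right)^{2} \left(- 3 \theta^{2} + \theta - 4\right)^{4} - 243}{1296 \left(\theta + 3\right)^{2}}.

The integrand splits into summands that can be handled one at a time.
Check: d/d\theta[\frac{1620 b \theta \left(\theta + 3\right)^{2} + 64 \left(\theta + 3\right)^{2} \left(- 3 \theta^{2} + \theta - 4\right)^{4} - 243}{1296 \left(\theta + 3\right)^{2}}] = \frac{810 b \theta^{3} + 7290 b \theta^{2} + 21870 b \theta + 21870 b + 20736 \theta^{10} + 162432 \theta^{9} + 435456 \theta^{8} + 675456 \theta^{7} + 1356032 \theta^{6} + 1706880 \theta^{5} + 1112832 \theta^{4} + 2442112 \theta^{3} - 115200 \theta^{2} + 1271808 \theta - 220941}{648 \theta^{3} + 5832 \theta^{2} + 17496 \theta + 17496}, which equals f(\theta).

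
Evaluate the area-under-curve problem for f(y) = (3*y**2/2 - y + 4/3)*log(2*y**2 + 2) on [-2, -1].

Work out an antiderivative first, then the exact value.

Antiderivative: F(y) = (3*y**3*log(2*y**2 + 2) - 2*y**3 - 3*y**2*log(2*y**2 + 2) + 3*y**2 + 8*y*log(2*y**2 + 2) - 10*y - 3*log(y**2 + 1) + 10*atan(y))/6; value = -11/2 - 7*log(4)/3 - 5*pi/12 - log(2)/2 + log(5)/2 + 5*atan(2)/3 + 26*log(10)/3

Check any antiderivative F(y) by computing F'(y) and comparing it with f(y).
F(y) = (3*y**3*log(2*y**2 + 2) - 2*y**3 - 3*y**2*log(2*y**2 + 2) + 3*y**2 + 8*y*log(2*y**2 + 2) - 10*y - 3*log(y**2 + 1) + 10*atan(y))/6 is an antiderivative of f.
Check: d/dy[(3*y**3*log(2*y**2 + 2) - 2*y**3 - 3*y**2*log(2*y**2 + 2) + 3*y**2 + 8*y*log(2*y**2 + 2) - 10*y - 3*log(y**2 + 1) + 10*atan(y))/6] = 3*y**2*log(y**2 + 1)/2 + 3*y**2*log(2)/2 - y*log(y**2 + 1) - y*log(2) + 4*log(y**2 + 1)/3 + 4*log(2)/3, which equals f(y).
F(-1) = -7*log(4)/3 - 5*pi/12 - log(2)/2 + 5/2; F(-2) = -26*log(10)/3 - 5*atan(2)/3 - log(5)/2 + 8.
Integral = F(-1) - F(-2) = -11/2 - 7*log(4)/3 - 5*pi/12 - log(2)/2 + log(5)/2 + 5*atan(2)/3 + 26*log(10)/3.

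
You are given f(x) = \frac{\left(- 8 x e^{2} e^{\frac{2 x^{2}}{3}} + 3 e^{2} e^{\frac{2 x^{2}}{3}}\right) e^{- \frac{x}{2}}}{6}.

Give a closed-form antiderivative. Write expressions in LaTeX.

An antiderivative is F(x) = - e^{\frac{2 x^{2}}{3} - \frac{x}{2} + 2}.

f matches the chain-rule pattern g'(h)*h' with inner function h(x) = \frac{2 x^{2}}{3} - \frac{x}{2} + 2; substituting u = h(x) collapses the integral.
Check: d/dx[- e^{\frac{2 x^{2}}{3} - \frac{x}{2} + 2}] = - \frac{4 x e^{2} e^{- \frac{x}{2}} e^{\frac{2 x^{2}}{3}}}{3} + \frac{e^{2} e^{- \frac{x}{2}} e^{\frac{2 x^{2}}{3}}}{2}, which equals f(x).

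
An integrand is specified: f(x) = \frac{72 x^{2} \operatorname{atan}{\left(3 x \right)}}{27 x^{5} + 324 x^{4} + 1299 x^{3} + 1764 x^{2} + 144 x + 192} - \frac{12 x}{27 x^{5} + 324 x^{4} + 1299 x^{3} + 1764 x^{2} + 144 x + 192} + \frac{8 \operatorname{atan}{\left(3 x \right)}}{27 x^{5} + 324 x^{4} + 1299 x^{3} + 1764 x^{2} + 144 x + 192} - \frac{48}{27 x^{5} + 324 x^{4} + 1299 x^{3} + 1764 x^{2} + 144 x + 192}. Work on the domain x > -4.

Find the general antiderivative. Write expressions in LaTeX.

F(x) = - \frac{4 \operatorname{atan}{\left(3 x \right)}}{3 x^{2} + 24 x + 48} + C

f has the shape u'v + uv' for u = - \frac{4}{3 \left(x + 4\right)^{2}} and v = \operatorname{atan}{\left(3 x \right)} — it is the derivative of the product u*v.
Check: d/dx[- \frac{4 \operatorname{atan}{\left(3 x \right)}}{3 x^{2} + 24 x + 48}] = \frac{72 x^{2} \operatorname{atan}{\left(3 x \right)} - 12 x + 8 \operatorname{atan}{\left(3 x \right)} - 48}{27 x^{5} + 324 x^{4} + 1299 x^{3} + 1764 x^{2} + 144 x + 192}, which equals f(x).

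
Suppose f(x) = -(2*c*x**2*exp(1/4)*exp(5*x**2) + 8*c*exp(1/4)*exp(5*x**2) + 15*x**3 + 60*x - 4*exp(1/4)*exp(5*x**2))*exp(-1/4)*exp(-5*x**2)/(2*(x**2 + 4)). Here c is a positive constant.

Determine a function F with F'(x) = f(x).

An antiderivative is F(x) = -c*x + 3*exp(-5*x**2 - 1/4)/4 + atan(x/2).

An antiderivative F(x) passes only if d/dx[F] lands on f(x) exactly.
Check: d/dx[-c*x + 3*exp(-5*x**2 - 1/4)/4 + atan(x/2)] = (-2*c*x**2*exp(1/4)*exp(5*x**2) - 8*c*exp(1/4)*exp(5*x**2) - 15*x**3 - 60*x + 4*exp(1/4)*exp(5*x**2))/(2*x**2*exp(1/4)*exp(5*x**2) + 8*exp(1/4)*exp(5*x**2)), which equals f(x).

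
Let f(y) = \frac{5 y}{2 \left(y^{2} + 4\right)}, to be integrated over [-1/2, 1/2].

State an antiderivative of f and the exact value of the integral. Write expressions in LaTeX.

Antiderivative: F(y) = \frac{5 \log{\left(\frac{y^{2}}{2} + 2 \right)}}{4}; value = 0

The substitution u = \frac{y^{2}}{2} + 2 works: f is exactly (dF/du)*(du/dy) for that inner function.
F(y) = \frac{5 \log{\left(\frac{y^{2}}{2} + 2 \right)}}{4} is an antiderivative of f.
Check: d/dy[\frac{5 \log{\left(\frac{y^{2}}{2} + 2 \right)}}{4}] = \frac{5 y}{2 y^{2} + 8}, which equals f(y).
F(1/2) = \frac{5 \log{\left(\frac{17}{8} \right)}}{4}; F(-1/2) = \frac{5 \log{\left(\frac{17}{8} \right)}}{4}.
Integral = F(1/2) - F(-1/2) = 0.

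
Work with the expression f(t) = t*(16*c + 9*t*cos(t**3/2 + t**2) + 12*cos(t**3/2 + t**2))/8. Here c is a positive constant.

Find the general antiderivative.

Recover f(t) by differentiating a candidate F(t); any mismatch rules it out.
Check: d/dt[c*t**2 + 3*sin(t**3/2 + t**2)/4] = 2*c*t + 9*t**2*cos(t**3/2 + t**2)/8 + 3*t*cos(t**3/2 + t**2)/2, which equals f(t).

F(t) = c*t**2 + 3*sin(t**3/2 + t**2)/4 + C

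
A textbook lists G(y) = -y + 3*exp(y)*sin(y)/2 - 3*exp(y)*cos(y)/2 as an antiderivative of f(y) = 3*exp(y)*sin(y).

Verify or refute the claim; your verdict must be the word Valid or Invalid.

Invalid: d/dy[G] - f = -1, which is not 0.

d/dy[G] = 3*exp(y)*sin(y) - 1
d/dy[G] - f(y) = -1 != 0.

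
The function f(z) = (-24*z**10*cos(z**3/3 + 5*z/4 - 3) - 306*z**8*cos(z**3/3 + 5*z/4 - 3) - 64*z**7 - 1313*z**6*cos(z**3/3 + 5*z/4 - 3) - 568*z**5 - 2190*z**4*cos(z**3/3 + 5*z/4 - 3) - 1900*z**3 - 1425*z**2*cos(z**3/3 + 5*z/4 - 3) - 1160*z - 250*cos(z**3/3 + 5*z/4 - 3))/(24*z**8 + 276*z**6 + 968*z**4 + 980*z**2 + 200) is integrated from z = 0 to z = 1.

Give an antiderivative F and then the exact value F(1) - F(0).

Any candidate F(z) must reproduce f(z) exactly when differentiated.
F(z) = (-4*(z**2 + 5)*log(z**4 + 3*z**2/2 + 1/3) - 6*(z**2 + 5)*sin(z**3/3 + 5*z/4 - 3) - 15)/(6*(z**2 + 5)) is an antiderivative of f.
Check: d/dz[(-4*(z**2 + 5)*log(z**4 + 3*z**2/2 + 1/3) - 6*(z**2 + 5)*sin(z**3/3 + 5*z/4 - 3) - 15)/(6*(z**2 + 5))] = (-24*z**10*cos(z**3/3 + 5*z/4 - 3) - 306*z**8*cos(z**3/3 + 5*z/4 - 3) - 64*z**7 - 1313*z**6*cos(z**3/3 + 5*z/4 - 3) - 568*z**5 - 2190*z**4*cos(z**3/3 + 5*z/4 - 3) - 1900*z**3 - 1425*z**2*cos(z**3/3 + 5*z/4 - 3) - 1160*z - 250*cos(z**3/3 + 5*z/4 - 3))/(24*z**8 + 276*z**6 + 968*z**4 + 980*z**2 + 200) = f(z).
F(1) = -2*log(17/6)/3 - 5/12 + sin(17/12); F(0) = -1/2 + sin(3) + 2*log(3)/3.
Integral = F(1) - F(0) = -2*log(3)/3 - 2*log(17/6)/3 - sin(3) + 1/12 + sin(17/12).

Antiderivative: F(z) = (-4*(z**2 + 5)*log(z**4 + 3*z**2/2 + 1/3) - 6*(z**2 + 5)*sin(z**3/3 + 5*z/4 - 3) - 15)/(6*(z**2 + 5)); value = -2*log(3)/3 - 2*log(17/6)/3 - sin(3) + 1/12 + sin(17/12)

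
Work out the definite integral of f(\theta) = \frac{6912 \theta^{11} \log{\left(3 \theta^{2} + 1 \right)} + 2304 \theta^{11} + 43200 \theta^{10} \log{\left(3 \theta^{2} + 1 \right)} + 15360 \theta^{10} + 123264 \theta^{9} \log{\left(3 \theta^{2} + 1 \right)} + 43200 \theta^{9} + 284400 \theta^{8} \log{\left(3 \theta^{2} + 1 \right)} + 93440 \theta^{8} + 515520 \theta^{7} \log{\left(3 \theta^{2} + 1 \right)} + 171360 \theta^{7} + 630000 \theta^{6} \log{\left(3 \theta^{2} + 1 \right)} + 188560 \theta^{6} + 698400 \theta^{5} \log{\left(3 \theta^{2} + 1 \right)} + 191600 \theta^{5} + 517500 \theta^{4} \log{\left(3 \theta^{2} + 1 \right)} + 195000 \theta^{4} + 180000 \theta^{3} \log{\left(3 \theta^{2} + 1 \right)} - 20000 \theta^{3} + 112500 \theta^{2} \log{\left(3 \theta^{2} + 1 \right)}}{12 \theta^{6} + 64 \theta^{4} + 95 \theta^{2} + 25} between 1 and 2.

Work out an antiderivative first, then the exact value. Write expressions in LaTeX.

f has the shape u'v + uv' for u = 4 \left(2 \theta^{2} + 5 \theta\right)^{3} and v = - \frac{2 \theta}{2 \theta^{2} + 5} + 3 \log{\left(3 \theta^{2} + 1 \right)} — it is the derivative of the product u*v.
F(\theta) = \frac{192 \theta^{8} \log{\left(3 \theta^{2} + 1 \right)} + 1440 \theta^{7} \log{\left(3 \theta^{2} + 1 \right)} - 64 \theta^{7} + 4080 \theta^{6} \log{\left(3 \theta^{2} + 1 \right)} - 480 \theta^{6} + 6600 \theta^{5} \log{\left(3 \theta^{2} + 1 \right)} - 1200 \theta^{5} + 9000 \theta^{4} \log{\left(3 \theta^{2} + 1 \right)} - 1000 \theta^{4} + 7500 \theta^{3} \log{\left(3 \theta^{2} + 1 \right)}}{2 \theta^{2} + 5} is an antiderivative of f.
Check: d/d\theta[\frac{192 \theta^{8} \log{\left(3 \theta^{2} + 1 \right)} + 1440 \theta^{7} \log{\left(3 \theta^{2} + 1 \right)} - 64 \theta^{7} + 4080 \theta^{6} \log{\left(3 \theta^{2} + 1 \right)} - 480 \theta^{6} + 6600 \theta^{5} \log{\left(3 \theta^{2} + 1 \right)} - 1200 \theta^{5} + 9000 \theta^{4} \log{\left(3 \theta^{2} + 1 \right)} - 1000 \theta^{4} + 7500 \theta^{3} \log{\left(3 \theta^{2} + 1 \right)}}{2 \theta^{2} + 5}] = \frac{6912 \theta^{11} \log{\left(3 \theta^{2} + 1 \right)} + 2304 \theta^{11} + 43200 \theta^{10} \log{\left(3 \theta^{2} + 1 \right)} + 15360 \theta^{10} + 123264 \theta^{9} \log{\left(3 \theta^{2} + 1 \right)} + 43200 \theta^{9} + 284400 \theta^{8} \log{\left(3 \theta^{2} + 1 \right)} + 93440 \theta^{8} + 515520 \theta^{7} \log{\left(3 \theta^{2} + 1 \right)} + 171360 \theta^{7} + 630000 \theta^{6} \log{\left(3 \theta^{2} + 1 \right)} + 188560 \theta^{6} + 698400 \theta^{5} \log{\left(3 \theta^{2} + 1 \right)} + 191600 \theta^{5} + 517500 \theta^{4} \log{\left(3 \theta^{2} + 1 \right)} + 195000 \theta^{4} + 180000 \theta^{3} \log{\left(3 \theta^{2} + 1 \right)} - 20000 \theta^{3} + 112500 \theta^{2} \log{\left(3 \theta^{2} + 1 \right)}}{12 \theta^{6} + 64 \theta^{4} + 95 \theta^{2} + 25} = f(\theta).
F(2) = - \frac{93312}{13} + 69984 \log{\left(13 \right)}; F(1) = -392 + 4116 \log{\left(4 \right)}.
Integral = F(2) - F(1) = - \frac{88216}{13} - 4116 \log{\left(4 \right)} + 69984 \log{\left(13 \right)}.

Antiderivative: F(\theta) = \frac{192 \theta^{8} \log{\left(3 \theta^{2} + 1 \right)} + 1440 \theta^{7} \log{\left(3 \theta^{2} + 1 \right)} - 64 \theta^{7} + 4080 \theta^{6} \log{\left(3 \theta^{2} + 1 \right)} - 480 \theta^{6} + 6600 \theta^{5} \log{\left(3 \theta^{2} + 1 \right)} - 1200 \theta^{5} + 9000 \theta^{4} \log{\left(3 \theta^{2} + 1 \right)} - 1000 \theta^{4} + 7500 \theta^{3} \log{\left(3 \theta^{2} + 1 \right)}}{2 \theta^{2} + 5}; value = - \frac{88216}{13} - 4116 \log{\left(4 \right)} + 69984 \log{\left(13 \right)}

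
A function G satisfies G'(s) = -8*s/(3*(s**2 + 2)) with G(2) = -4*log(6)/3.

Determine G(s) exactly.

G(s) = -4*log(s**2 + 2)/3

G'(s) matches the chain-rule pattern g'(h)*h' with inner function h(s) = s**2 + 2; substituting u = h(s) collapses the integral.
A general antiderivative is -4*log(s**2 + 2)/3 + C.
The condition gives C = -4*log(6)/3 - (-4*log(6)/3) = 0.
So G(s) = -4*log(s**2 + 2)/3.
Check: d/ds[-4*log(s**2 + 2)/3] = -8*s/(3*s**2 + 6), which equals G'(s).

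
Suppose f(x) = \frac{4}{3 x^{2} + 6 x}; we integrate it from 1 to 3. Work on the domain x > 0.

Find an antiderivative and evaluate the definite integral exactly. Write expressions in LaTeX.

The denominator factors as 3 x \left(x + 2\right); partial fractions split f into directly integrable pieces: - \frac{2}{3 \left(x + 2\right)} + \frac{2}{3 x}.
F(x) = - \frac{2 \left(- \log{\left(x \right)} + \log{\left(x + 2 \right)}\right)}{3} is an antiderivative of f.
Check: d/dx[- \frac{2 \left(- \log{\left(x \right)} + \log{\left(x + 2 \right)}\right)}{3}] = \frac{4}{3 x^{2} + 6 x} = f(x).
F(3) = - \frac{2 \log{\left(5 \right)}}{3} + \frac{2 \log{\left(3 \right)}}{3}; F(1) = - \frac{2 \log{\left(3 \right)}}{3}.
Integral = F(3) - F(1) = - \frac{2 \log{\left(5 \right)}}{3} + \frac{4 \log{\left(3 \right)}}{3}.

Antiderivative: F(x) = - \frac{2 \left(- \log{\left(x \right)} + \log{\left(x + 2 \right)}\right)}{3}; value = - \frac{2 \log{\left(5 \right)}}{3} + \frac{4 \log{\left(3 \right)}}{3}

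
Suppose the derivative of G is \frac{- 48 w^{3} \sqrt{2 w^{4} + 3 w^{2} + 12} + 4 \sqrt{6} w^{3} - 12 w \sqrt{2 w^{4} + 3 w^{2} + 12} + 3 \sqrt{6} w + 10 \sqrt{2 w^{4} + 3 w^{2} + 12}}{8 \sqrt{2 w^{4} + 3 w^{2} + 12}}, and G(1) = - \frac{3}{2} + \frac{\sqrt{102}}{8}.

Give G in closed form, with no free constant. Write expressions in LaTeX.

Whatever form G(w) takes, its d/dw must return the stated G'(w).
A general antiderivative is - \frac{3 w^{4}}{2} - \frac{3 w^{2}}{4} + \frac{5 w}{4} + \frac{3 \sqrt{\frac{w^{4}}{3} + \frac{w^{2}}{2} + 2}}{4} + \frac{1}{2} + C.
The condition gives C = - \frac{3}{2} + \frac{\sqrt{102}}{8} - (- \frac{1}{2} + \frac{\sqrt{102}}{8}) = -1.
So G(w) = \frac{- 12 w^{4} - 6 w^{2} + 10 w + \sqrt{6} \sqrt{2 w^{4} + 3 w^{2} + 12} - 4}{8}.
Check: d/dw[\frac{- 12 w^{4} - 6 w^{2} + 10 w + \sqrt{6} \sqrt{2 w^{4} + 3 w^{2} + 12} - 4}{8}] = \frac{- 48 w^{3} \sqrt{2 w^{4} + 3 w^{2} + 12} + 4 \sqrt{6} w^{3} - 12 w \sqrt{2 w^{4} + 3 w^{2} + 12} + 3 \sqrt{6} w + 10 \sqrt{2 w^{4} + 3 w^{2} + 12}}{8 \sqrt{2 w^{4} + 3 w^{2} + 12}} = G'(w).

G(w) = \frac{- 12 w^{4} - 6 w^{2} + 10 w + \sqrt{6} \sqrt{2 w^{4} + 3 w^{2} + 12} - 4}{8}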